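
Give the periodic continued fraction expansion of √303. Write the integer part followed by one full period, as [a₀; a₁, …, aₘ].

[17; 2, 2, 5, 2, 2, 34]

a₀ = ⌊√303⌋ = 17.
With m₀=0, d₀=1 and mₖ₊₁ = dₖaₖ − mₖ, dₖ₊₁ = (n − mₖ₊₁²)/dₖ, aₖ₊₁ = ⌊(a₀+mₖ₊₁)/dₖ₊₁⌋:
  k=1: m=17, d=14, a=2
  k=2: m=11, d=13, a=2
  k=3: m=15, d=6, a=5
  k=4: m=15, d=13, a=2
  k=5: m=11, d=14, a=2
  k=6: m=17, d=1, a=34
d=1 and a=2a₀=34 at k=6, so the next step gives (m, d) = (17, 14) again — its k=1 value — and the period has length 6.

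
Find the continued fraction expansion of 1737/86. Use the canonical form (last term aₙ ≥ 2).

[20; 5, 17]

1737 = 20×86 + 17
86 = 5×17 + 1
17 = 17×1 + 0  (stop)
So 1737/86 = [20; 5, 17].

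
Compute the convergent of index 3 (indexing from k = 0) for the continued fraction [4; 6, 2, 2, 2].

Using pₖ = aₖpₖ₋₁ + pₖ₋₂, qₖ = aₖqₖ₋₁ + qₖ₋₂ (with p₋₁=1, p₋₂=0, q₋₁=0, q₋₂=1):
  k=0: a=4, p=4, q=1
  k=1: a=6, p=25, q=6
  k=2: a=2, p=54, q=13
  k=3: a=2, p=133, q=32

133/32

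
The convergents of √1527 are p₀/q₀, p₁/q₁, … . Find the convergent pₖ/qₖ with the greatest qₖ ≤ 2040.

39663/1015

√1527 = [39; 13, 78, …] (period length 2).
Convergents:
  p_0/q_0 = 39/1
  p_1/q_1 = 508/13
  p_2/q_2 = 39663/1015
  p_3/q_3 = 516127/13208
q_2 = 1015 ≤ 2040 < 13208 = q_3, so the answer is 39663/1015.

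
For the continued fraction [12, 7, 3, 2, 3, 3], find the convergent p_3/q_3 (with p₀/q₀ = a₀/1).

Using pₖ = aₖpₖ₋₁ + pₖ₋₂, qₖ = aₖqₖ₋₁ + qₖ₋₂ (with p₋₁=1, p₋₂=0, q₋₁=0, q₋₂=1):
  k=0: a=12, p=12, q=1
  k=1: a=7, p=85, q=7
  k=2: a=3, p=267, q=22
  k=3: a=2, p=619, q=51

619/51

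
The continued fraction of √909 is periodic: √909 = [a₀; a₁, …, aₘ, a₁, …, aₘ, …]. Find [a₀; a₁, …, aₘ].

[30; 6, 1, 2, 6, 2, 1, 6, 60]

a₀ = ⌊√909⌋ = 30.
With m₀=0, d₀=1 and mₖ₊₁ = dₖaₖ − mₖ, dₖ₊₁ = (n − mₖ₊₁²)/dₖ, aₖ₊₁ = ⌊(a₀+mₖ₊₁)/dₖ₊₁⌋:
  k=1: m=30, d=9, a=6
  k=2: m=24, d=37, a=1
  k=3: m=13, d=20, a=2
  k=4: m=27, d=9, a=6
  k=5: m=27, d=20, a=2
  k=6: m=13, d=37, a=1
  k=7: m=24, d=9, a=6
  k=8: m=30, d=1, a=60
d=1 and a=2a₀=60 at k=8, so the next step gives (m, d) = (30, 9) again — its k=1 value — and the period has length 8.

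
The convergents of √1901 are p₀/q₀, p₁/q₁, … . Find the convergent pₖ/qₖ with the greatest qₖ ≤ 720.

19097/438

√1901 = [43; 1, 1, 1, 1, 86, …] (period length 5).
Convergents:
  p_0/q_0 = 43/1
  p_1/q_1 = 44/1
  p_2/q_2 = 87/2
  p_3/q_3 = 131/3
  p_4/q_4 = 218/5
  p_5/q_5 = 18879/433
  p_6/q_6 = 19097/438
  p_7/q_7 = 37976/871
q_6 = 438 ≤ 720 < 871 = q_7, so the answer is 19097/438.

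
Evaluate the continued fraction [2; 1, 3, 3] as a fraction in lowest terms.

Using pₖ = aₖpₖ₋₁ + pₖ₋₂ and qₖ = aₖqₖ₋₁ + qₖ₋₂:
  k=0: a=2, p=2, q=1
  k=1: a=1, p=3, q=1
  k=2: a=3, p=11, q=4
  k=3: a=3, p=36, q=13

36/13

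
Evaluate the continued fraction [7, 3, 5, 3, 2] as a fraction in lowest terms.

863/118

Fold from the inside: start with 2/1.
  3 + 1/2 = 7/2
  5 + 2/7 = 37/7
  3 + 7/37 = 118/37
  7 + 37/118 = 863/118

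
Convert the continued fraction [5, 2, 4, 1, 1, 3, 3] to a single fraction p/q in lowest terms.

Using pₖ = aₖpₖ₋₁ + pₖ₋₂ and qₖ = aₖqₖ₋₁ + qₖ₋₂:
  k=0: a=5, p=5, q=1
  k=1: a=2, p=11, q=2
  k=2: a=4, p=49, q=9
  k=3: a=1, p=60, q=11
  k=4: a=1, p=109, q=20
  k=5: a=3, p=387, q=71
  k=6: a=3, p=1270, q=233

1270/233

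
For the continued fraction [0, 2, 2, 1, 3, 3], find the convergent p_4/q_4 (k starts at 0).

Using pₖ = aₖpₖ₋₁ + pₖ₋₂, qₖ = aₖqₖ₋₁ + qₖ₋₂ (with p₋₁=1, p₋₂=0, q₋₁=0, q₋₂=1):
  k=0: a=0, p=0, q=1
  k=1: a=2, p=1, q=2
  k=2: a=2, p=2, q=5
  k=3: a=1, p=3, q=7
  k=4: a=3, p=11, q=26

11/26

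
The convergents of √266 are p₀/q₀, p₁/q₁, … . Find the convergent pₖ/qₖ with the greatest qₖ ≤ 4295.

67081/4113

√266 = [16; 3, 4, 3, 32, …] (period length 4).
Convergents:
  p_0/q_0 = 16/1
  p_1/q_1 = 49/3
  p_2/q_2 = 212/13
  p_3/q_3 = 685/42
  p_4/q_4 = 22132/1357
  p_5/q_5 = 67081/4113
  p_6/q_6 = 290456/17809
q_5 = 4113 ≤ 4295 < 17809 = q_6, so the answer is 67081/4113.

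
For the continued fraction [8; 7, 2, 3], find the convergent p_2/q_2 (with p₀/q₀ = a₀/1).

Using pₖ = aₖpₖ₋₁ + pₖ₋₂, qₖ = aₖqₖ₋₁ + qₖ₋₂ (with p₋₁=1, p₋₂=0, q₋₁=0, q₋₂=1):
  k=0: a=8, p=8, q=1
  k=1: a=7, p=57, q=7
  k=2: a=2, p=122, q=15

122/15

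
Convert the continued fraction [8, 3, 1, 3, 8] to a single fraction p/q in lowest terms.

1025/124

Using pₖ = aₖpₖ₋₁ + pₖ₋₂ and qₖ = aₖqₖ₋₁ + qₖ₋₂:
  k=0: a=8, p=8, q=1
  k=1: a=3, p=25, q=3
  k=2: a=1, p=33, q=4
  k=3: a=3, p=124, q=15
  k=4: a=8, p=1025, q=124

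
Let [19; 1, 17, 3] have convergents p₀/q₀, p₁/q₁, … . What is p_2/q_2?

Using pₖ = aₖpₖ₋₁ + pₖ₋₂, qₖ = aₖqₖ₋₁ + qₖ₋₂ (with p₋₁=1, p₋₂=0, q₋₁=0, q₋₂=1):
  k=0: a=19, p=19, q=1
  k=1: a=1, p=20, q=1
  k=2: a=17, p=359, q=18

359/18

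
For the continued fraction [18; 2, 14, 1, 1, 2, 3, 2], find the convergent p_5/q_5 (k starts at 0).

Using pₖ = aₖpₖ₋₁ + pₖ₋₂, qₖ = aₖqₖ₋₁ + qₖ₋₂ (with p₋₁=1, p₋₂=0, q₋₁=0, q₋₂=1):
  k=0: a=18, p=18, q=1
  k=1: a=2, p=37, q=2
  k=2: a=14, p=536, q=29
  k=3: a=1, p=573, q=31
  k=4: a=1, p=1109, q=60
  k=5: a=2, p=2791, q=151

2791/151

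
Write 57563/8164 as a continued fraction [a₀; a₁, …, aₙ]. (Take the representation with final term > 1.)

57563 = 7*8164 + 415
8164 = 19*415 + 279
415 = 1*279 + 136
279 = 2*136 + 7
136 = 19*7 + 3
7 = 2*3 + 1
3 = 3*1 + 0  (stop)
So 57563/8164 = [7; 19, 1, 2, 19, 2, 3].

[7; 19, 1, 2, 19, 2, 3]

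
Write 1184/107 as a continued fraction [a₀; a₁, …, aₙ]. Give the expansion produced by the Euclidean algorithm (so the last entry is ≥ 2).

[11; 15, 3, 2]

1184 = 11·107 + 7
107 = 15·7 + 2
7 = 3·2 + 1
2 = 2·1 + 0  (stop)
So 1184/107 = [11; 15, 3, 2].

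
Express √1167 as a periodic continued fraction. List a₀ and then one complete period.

a₀ = ⌊√1167⌋ = 34.
With m₀=0, d₀=1 and mₖ₊₁ = dₖaₖ − mₖ, dₖ₊₁ = (n − mₖ₊₁²)/dₖ, aₖ₊₁ = ⌊(a₀+mₖ₊₁)/dₖ₊₁⌋:
  k=1: m=34, d=11, a=6
  k=2: m=32, d=13, a=5
  k=3: m=33, d=6, a=11
  k=4: m=33, d=13, a=5
  k=5: m=32, d=11, a=6
  k=6: m=34, d=1, a=68
d=1 and a=2a₀=68 at k=6, so the next step gives (m, d) = (34, 11) again — its k=1 value — and the period has length 6.

[34; 6, 5, 11, 5, 6, 68]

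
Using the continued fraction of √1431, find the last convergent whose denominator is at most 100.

1324/35

√1431 = [37; 1, 4, 1, 4, 1, 74, …] (period length 6).
Convergents:
  p_0/q_0 = 37/1
  p_1/q_1 = 38/1
  p_2/q_2 = 189/5
  p_3/q_3 = 227/6
  p_4/q_4 = 1097/29
  p_5/q_5 = 1324/35
  p_6/q_6 = 99073/2619
q_5 = 35 ≤ 100 < 2619 = q_6, so the answer is 1324/35.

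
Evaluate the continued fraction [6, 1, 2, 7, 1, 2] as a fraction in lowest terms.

481/72

Using pₖ = aₖpₖ₋₁ + pₖ₋₂ and qₖ = aₖqₖ₋₁ + qₖ₋₂:
  k=0: a=6, p=6, q=1
  k=1: a=1, p=7, q=1
  k=2: a=2, p=20, q=3
  k=3: a=7, p=147, q=22
  k=4: a=1, p=167, q=25
  k=5: a=2, p=481, q=72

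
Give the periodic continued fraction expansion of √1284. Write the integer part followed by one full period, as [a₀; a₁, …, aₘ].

a₀ = ⌊√1284⌋ = 35.
With m₀=0, d₀=1 and mₖ₊₁ = dₖaₖ − mₖ, dₖ₊₁ = (n − mₖ₊₁²)/dₖ, aₖ₊₁ = ⌊(a₀+mₖ₊₁)/dₖ₊₁⌋:
  k=1: m=35, d=59, a=1
  k=2: m=24, d=12, a=4
  k=3: m=24, d=59, a=1
  k=4: m=35, d=1, a=70
d=1 and a=2a₀=70 at k=4, so the next step gives (m, d) = (35, 59) again — its k=1 value — and the period has length 4.

[35; 1, 4, 1, 70]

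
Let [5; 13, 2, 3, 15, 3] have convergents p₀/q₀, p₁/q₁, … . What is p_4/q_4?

Using pₖ = aₖpₖ₋₁ + pₖ₋₂, qₖ = aₖqₖ₋₁ + qₖ₋₂ (with p₋₁=1, p₋₂=0, q₋₁=0, q₋₂=1):
  k=0: a=5, p=5, q=1
  k=1: a=13, p=66, q=13
  k=2: a=2, p=137, q=27
  k=3: a=3, p=477, q=94
  k=4: a=15, p=7292, q=1437

7292/1437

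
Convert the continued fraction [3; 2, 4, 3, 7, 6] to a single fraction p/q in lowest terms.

Fold from the inside: start with 6/1.
  7 + 1/6 = 43/6
  3 + 6/43 = 135/43
  4 + 43/135 = 583/135
  2 + 135/583 = 1301/583
  3 + 583/1301 = 4486/1301

4486/1301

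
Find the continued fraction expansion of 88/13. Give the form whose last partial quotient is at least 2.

[6; 1, 3, 3]

88 = 6·13 + 10
13 = 1·10 + 3
10 = 3·3 + 1
3 = 3·1 + 0  (stop)
So 88/13 = [6; 1, 3, 3].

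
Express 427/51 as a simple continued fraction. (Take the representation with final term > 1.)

[8; 2, 1, 2, 6]

427 = 8·51 + 19
51 = 2·19 + 13
19 = 1·13 + 6
13 = 2·6 + 1
6 = 6·1 + 0  (stop)
So 427/51 = [8; 2, 1, 2, 6].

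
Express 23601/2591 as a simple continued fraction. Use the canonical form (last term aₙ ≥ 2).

23601 = 9·2591 + 282
2591 = 9·282 + 53
282 = 5·53 + 17
53 = 3·17 + 2
17 = 8·2 + 1
2 = 2·1 + 0  (stop)
So 23601/2591 = [9; 9, 5, 3, 8, 2].

[9; 9, 5, 3, 8, 2]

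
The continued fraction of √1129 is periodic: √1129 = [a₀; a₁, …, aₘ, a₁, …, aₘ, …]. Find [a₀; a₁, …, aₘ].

a₀ = ⌊√1129⌋ = 33.
With m₀=0, d₀=1 and mₖ₊₁ = dₖaₖ − mₖ, dₖ₊₁ = (n − mₖ₊₁²)/dₖ, aₖ₊₁ = ⌊(a₀+mₖ₊₁)/dₖ₊₁⌋:
  k=1: m=33, d=40, a=1
  k=2: m=7, d=27, a=1
  k=3: m=20, d=27, a=1
  k=4: m=7, d=40, a=1
  k=5: m=33, d=1, a=66
d=1 and a=2a₀=66 at k=5, so the next step gives (m, d) = (33, 40) again — its k=1 value — and the period has length 5.

[33; 1, 1, 1, 1, 66]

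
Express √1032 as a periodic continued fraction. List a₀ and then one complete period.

[32; 8, 64]

a₀ = ⌊√1032⌋ = 32.
With m₀=0, d₀=1 and mₖ₊₁ = dₖaₖ − mₖ, dₖ₊₁ = (n − mₖ₊₁²)/dₖ, aₖ₊₁ = ⌊(a₀+mₖ₊₁)/dₖ₊₁⌋:
  k=1: m=32, d=8, a=8
  k=2: m=32, d=1, a=64
d=1 and a=2a₀=64 at k=2, so the next step gives (m, d) = (32, 8) again — its k=1 value — and the period has length 2.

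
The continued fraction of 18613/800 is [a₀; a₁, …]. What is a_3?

18613 = 23·800 + 213   →  a_0 = 23
800 = 3·213 + 161   →  a_1 = 3
213 = 1·161 + 52   →  a_2 = 1
161 = 3·52 + 5   →  a_3 = 3

3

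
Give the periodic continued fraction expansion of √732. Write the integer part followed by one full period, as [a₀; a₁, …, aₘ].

[27; 18, 54]

a₀ = ⌊√732⌋ = 27.
With m₀=0, d₀=1 and mₖ₊₁ = dₖaₖ − mₖ, dₖ₊₁ = (n − mₖ₊₁²)/dₖ, aₖ₊₁ = ⌊(a₀+mₖ₊₁)/dₖ₊₁⌋:
  k=1: m=27, d=3, a=18
  k=2: m=27, d=1, a=54
d=1 and a=2a₀=54 at k=2, so the next step gives (m, d) = (27, 3) again — its k=1 value — and the period has length 2.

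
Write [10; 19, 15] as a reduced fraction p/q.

Using pₖ = aₖpₖ₋₁ + pₖ₋₂ and qₖ = aₖqₖ₋₁ + qₖ₋₂:
  k=0: a=10, p=10, q=1
  k=1: a=19, p=191, q=19
  k=2: a=15, p=2875, q=286

2875/286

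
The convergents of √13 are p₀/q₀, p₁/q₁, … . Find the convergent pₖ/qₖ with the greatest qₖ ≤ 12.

18/5

√13 = [3; 1, 1, 1, 1, 6, …] (period length 5).
Convergents:
  p_0/q_0 = 3/1
  p_1/q_1 = 4/1
  p_2/q_2 = 7/2
  p_3/q_3 = 11/3
  p_4/q_4 = 18/5
  p_5/q_5 = 119/33
q_4 = 5 ≤ 12 < 33 = q_5, so the answer is 18/5.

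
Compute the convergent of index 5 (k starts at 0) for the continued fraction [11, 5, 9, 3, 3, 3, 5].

17555/1568

Using pₖ = aₖpₖ₋₁ + pₖ₋₂, qₖ = aₖqₖ₋₁ + qₖ₋₂ (with p₋₁=1, p₋₂=0, q₋₁=0, q₋₂=1):
  k=0: a=11, p=11, q=1
  k=1: a=5, p=56, q=5
  k=2: a=9, p=515, q=46
  k=3: a=3, p=1601, q=143
  k=4: a=3, p=5318, q=475
  k=5: a=3, p=17555, q=1568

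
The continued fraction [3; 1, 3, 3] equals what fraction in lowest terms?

Using pₖ = aₖpₖ₋₁ + pₖ₋₂ and qₖ = aₖqₖ₋₁ + qₖ₋₂:
  k=0: a=3, p=3, q=1
  k=1: a=1, p=4, q=1
  k=2: a=3, p=15, q=4
  k=3: a=3, p=49, q=13

49/13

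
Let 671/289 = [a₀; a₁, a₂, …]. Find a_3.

3

671 = 2·289 + 93   →  a_0 = 2
289 = 3·93 + 10   →  a_1 = 3
93 = 9·10 + 3   →  a_2 = 9
10 = 3·3 + 1   →  a_3 = 3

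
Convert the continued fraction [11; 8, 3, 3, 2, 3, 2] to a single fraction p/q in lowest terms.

Using pₖ = aₖpₖ₋₁ + pₖ₋₂ and qₖ = aₖqₖ₋₁ + qₖ₋₂:
  k=0: a=11, p=11, q=1
  k=1: a=8, p=89, q=8
  k=2: a=3, p=278, q=25
  k=3: a=3, p=923, q=83
  k=4: a=2, p=2124, q=191
  k=5: a=3, p=7295, q=656
  k=6: a=2, p=16714, q=1503

16714/1503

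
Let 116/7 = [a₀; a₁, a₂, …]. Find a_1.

1

116 = 16·7 + 4   →  a_0 = 16
7 = 1·4 + 3   →  a_1 = 1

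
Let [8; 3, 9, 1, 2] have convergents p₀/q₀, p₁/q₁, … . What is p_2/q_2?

233/28

Using pₖ = aₖpₖ₋₁ + pₖ₋₂, qₖ = aₖqₖ₋₁ + qₖ₋₂ (with p₋₁=1, p₋₂=0, q₋₁=0, q₋₂=1):
  k=0: a=8, p=8, q=1
  k=1: a=3, p=25, q=3
  k=2: a=9, p=233, q=28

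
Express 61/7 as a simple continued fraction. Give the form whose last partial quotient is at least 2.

61 = 8·7 + 5
7 = 1·5 + 2
5 = 2·2 + 1
2 = 2·1 + 0  (stop)
So 61/7 = [8; 1, 2, 2].

[8; 1, 2, 2]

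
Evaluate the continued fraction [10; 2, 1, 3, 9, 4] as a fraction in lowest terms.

4342/419

Fold from the inside: start with 4/1.
  9 + 1/4 = 37/4
  3 + 4/37 = 115/37
  1 + 37/115 = 152/115
  2 + 115/152 = 419/152
  10 + 152/419 = 4342/419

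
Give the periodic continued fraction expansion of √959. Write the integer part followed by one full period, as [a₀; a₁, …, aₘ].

a₀ = ⌊√959⌋ = 30.
With m₀=0, d₀=1 and mₖ₊₁ = dₖaₖ − mₖ, dₖ₊₁ = (n − mₖ₊₁²)/dₖ, aₖ₊₁ = ⌊(a₀+mₖ₊₁)/dₖ₊₁⌋:
  k=1: m=30, d=59, a=1
  k=2: m=29, d=2, a=29
  k=3: m=29, d=59, a=1
  k=4: m=30, d=1, a=60
d=1 and a=2a₀=60 at k=4, so the next step gives (m, d) = (30, 59) again — its k=1 value — and the period has length 4.

[30; 1, 29, 1, 60]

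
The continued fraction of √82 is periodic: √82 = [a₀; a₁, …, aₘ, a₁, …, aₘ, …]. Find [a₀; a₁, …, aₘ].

[9; 18]

a₀ = ⌊√82⌋ = 9.
With m₀=0, d₀=1 and mₖ₊₁ = dₖaₖ − mₖ, dₖ₊₁ = (n − mₖ₊₁²)/dₖ, aₖ₊₁ = ⌊(a₀+mₖ₊₁)/dₖ₊₁⌋:
  k=1: m=9, d=1, a=18
d=1 and a=2a₀=18 at k=1, so the next step gives (m, d) = (9, 1) again — its k=1 value — and the period has length 1.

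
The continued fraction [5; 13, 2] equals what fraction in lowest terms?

137/27

Using pₖ = aₖpₖ₋₁ + pₖ₋₂ and qₖ = aₖqₖ₋₁ + qₖ₋₂:
  k=0: a=5, p=5, q=1
  k=1: a=13, p=66, q=13
  k=2: a=2, p=137, q=27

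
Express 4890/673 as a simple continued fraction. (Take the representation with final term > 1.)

4890 = 7×673 + 179
673 = 3×179 + 136
179 = 1×136 + 43
136 = 3×43 + 7
43 = 6×7 + 1
7 = 7×1 + 0  (stop)
So 4890/673 = [7; 3, 1, 3, 6, 7].

[7; 3, 1, 3, 6, 7]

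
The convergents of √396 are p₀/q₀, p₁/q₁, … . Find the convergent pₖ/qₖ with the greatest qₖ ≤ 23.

√396 = [19; 1, 8, 1, 38, …] (period length 4).
Convergents:
  p_0/q_0 = 19/1
  p_1/q_1 = 20/1
  p_2/q_2 = 179/9
  p_3/q_3 = 199/10
  p_4/q_4 = 7741/389
q_3 = 10 ≤ 23 < 389 = q_4, so the answer is 199/10.

199/10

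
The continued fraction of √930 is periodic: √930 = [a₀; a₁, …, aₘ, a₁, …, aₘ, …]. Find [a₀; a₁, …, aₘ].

[30; 2, 60]

a₀ = ⌊√930⌋ = 30.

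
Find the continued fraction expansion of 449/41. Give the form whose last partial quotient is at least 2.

[10; 1, 19, 2]

449 = 10·41 + 39
41 = 1·39 + 2
39 = 19·2 + 1
2 = 2·1 + 0  (stop)
So 449/41 = [10; 1, 19, 2].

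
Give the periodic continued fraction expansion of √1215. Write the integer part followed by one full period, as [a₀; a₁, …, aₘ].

a₀ = ⌊√1215⌋ = 34.
With m₀=0, d₀=1 and mₖ₊₁ = dₖaₖ − mₖ, dₖ₊₁ = (n − mₖ₊₁²)/dₖ, aₖ₊₁ = ⌊(a₀+mₖ₊₁)/dₖ₊₁⌋:
  k=1: m=34, d=59, a=1
  k=2: m=25, d=10, a=5
  k=3: m=25, d=59, a=1
  k=4: m=34, d=1, a=68
d=1 and a=2a₀=68 at k=4, so the next step gives (m, d) = (34, 59) again — its k=1 value — and the period has length 4.

[34; 1, 5, 1, 68]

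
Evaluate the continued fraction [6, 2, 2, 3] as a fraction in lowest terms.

Fold from the inside: start with 3/1.
  2 + 1/3 = 7/3
  2 + 3/7 = 17/7
  6 + 7/17 = 109/17

109/17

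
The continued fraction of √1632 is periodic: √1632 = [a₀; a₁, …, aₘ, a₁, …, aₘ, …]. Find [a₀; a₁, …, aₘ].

a₀ = ⌊√1632⌋ = 40.
With m₀=0, d₀=1 and mₖ₊₁ = dₖaₖ − mₖ, dₖ₊₁ = (n − mₖ₊₁²)/dₖ, aₖ₊₁ = ⌊(a₀+mₖ₊₁)/dₖ₊₁⌋:
  k=1: m=40, d=32, a=2
  k=2: m=24, d=33, a=1
  k=3: m=9, d=47, a=1
  k=4: m=38, d=4, a=19
  k=5: m=38, d=47, a=1
  k=6: m=9, d=33, a=1
  k=7: m=24, d=32, a=2
  k=8: m=40, d=1, a=80
d=1 and a=2a₀=80 at k=8, so the next step gives (m, d) = (40, 32) again — its k=1 value — and the period has length 8.

[40; 2, 1, 1, 19, 1, 1, 2, 80]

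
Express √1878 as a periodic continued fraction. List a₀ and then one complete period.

[43; 2, 1, 42, 1, 2, 86]

a₀ = ⌊√1878⌋ = 43.
With m₀=0, d₀=1 and mₖ₊₁ = dₖaₖ − mₖ, dₖ₊₁ = (n − mₖ₊₁²)/dₖ, aₖ₊₁ = ⌊(a₀+mₖ₊₁)/dₖ₊₁⌋:
  k=1: m=43, d=29, a=2
  k=2: m=15, d=57, a=1
  k=3: m=42, d=2, a=42
  k=4: m=42, d=57, a=1
  k=5: m=15, d=29, a=2
  k=6: m=43, d=1, a=86
d=1 and a=2a₀=86 at k=6, so the next step gives (m, d) = (43, 29) again — its k=1 value — and the period has length 6.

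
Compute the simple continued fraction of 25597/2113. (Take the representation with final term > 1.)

25597 = 12·2113 + 241
2113 = 8·241 + 185
241 = 1·185 + 56
185 = 3·56 + 17
56 = 3·17 + 5
17 = 3·5 + 2
5 = 2·2 + 1
2 = 2·1 + 0  (stop)
So 25597/2113 = [12; 8, 1, 3, 3, 3, 2, 2].

[12; 8, 1, 3, 3, 3, 2, 2]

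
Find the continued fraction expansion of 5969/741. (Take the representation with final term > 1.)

5969 = 8·741 + 41
741 = 18·41 + 3
41 = 13·3 + 2
3 = 1·2 + 1
2 = 2·1 + 0  (stop)
So 5969/741 = [8; 18, 13, 1, 2].

[8; 18, 13, 1, 2]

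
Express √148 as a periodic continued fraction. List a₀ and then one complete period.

a₀ = ⌊√148⌋ = 12.

[12; 6, 24]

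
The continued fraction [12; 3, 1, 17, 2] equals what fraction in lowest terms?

Using pₖ = aₖpₖ₋₁ + pₖ₋₂ and qₖ = aₖqₖ₋₁ + qₖ₋₂:
  k=0: a=12, p=12, q=1
  k=1: a=3, p=37, q=3
  k=2: a=1, p=49, q=4
  k=3: a=17, p=870, q=71
  k=4: a=2, p=1789, q=146

1789/146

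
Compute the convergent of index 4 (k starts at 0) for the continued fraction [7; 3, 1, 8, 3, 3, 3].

791/109

Using pₖ = aₖpₖ₋₁ + pₖ₋₂, qₖ = aₖqₖ₋₁ + qₖ₋₂ (with p₋₁=1, p₋₂=0, q₋₁=0, q₋₂=1):
  k=0: a=7, p=7, q=1
  k=1: a=3, p=22, q=3
  k=2: a=1, p=29, q=4
  k=3: a=8, p=254, q=35
  k=4: a=3, p=791, q=109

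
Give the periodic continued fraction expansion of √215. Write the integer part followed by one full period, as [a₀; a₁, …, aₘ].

[14; 1, 1, 1, 28]

a₀ = ⌊√215⌋ = 14.
With m₀=0, d₀=1 and mₖ₊₁ = dₖaₖ − mₖ, dₖ₊₁ = (n − mₖ₊₁²)/dₖ, aₖ₊₁ = ⌊(a₀+mₖ₊₁)/dₖ₊₁⌋:
  k=1: m=14, d=19, a=1
  k=2: m=5, d=10, a=1
  k=3: m=5, d=19, a=1
  k=4: m=14, d=1, a=28
d=1 and a=2a₀=28 at k=4, so the next step gives (m, d) = (14, 19) again — its k=1 value — and the period has length 4.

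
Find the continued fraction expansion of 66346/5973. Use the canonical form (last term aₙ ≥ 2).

[11; 9, 3, 2, 5, 3, 5]

66346 = 11*5973 + 643
5973 = 9*643 + 186
643 = 3*186 + 85
186 = 2*85 + 16
85 = 5*16 + 5
16 = 3*5 + 1
5 = 5*1 + 0  (stop)
So 66346/5973 = [11; 9, 3, 2, 5, 3, 5].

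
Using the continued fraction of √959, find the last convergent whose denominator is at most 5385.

√959 = [30; 1, 29, 1, 60, …] (period length 4).
Convergents:
  p_0/q_0 = 30/1
  p_1/q_1 = 31/1
  p_2/q_2 = 929/30
  p_3/q_3 = 960/31
  p_4/q_4 = 58529/1890
  p_5/q_5 = 59489/1921
  p_6/q_6 = 1783710/57599
q_5 = 1921 ≤ 5385 < 57599 = q_6, so the answer is 59489/1921.

59489/1921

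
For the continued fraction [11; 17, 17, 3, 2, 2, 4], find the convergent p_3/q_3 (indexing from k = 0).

Using pₖ = aₖpₖ₋₁ + pₖ₋₂, qₖ = aₖqₖ₋₁ + qₖ₋₂ (with p₋₁=1, p₋₂=0, q₋₁=0, q₋₂=1):
  k=0: a=11, p=11, q=1
  k=1: a=17, p=188, q=17
  k=2: a=17, p=3207, q=290
  k=3: a=3, p=9809, q=887

9809/887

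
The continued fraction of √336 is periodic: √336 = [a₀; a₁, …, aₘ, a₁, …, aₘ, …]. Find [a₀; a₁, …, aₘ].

a₀ = ⌊√336⌋ = 18.
With m₀=0, d₀=1 and mₖ₊₁ = dₖaₖ − mₖ, dₖ₊₁ = (n − mₖ₊₁²)/dₖ, aₖ₊₁ = ⌊(a₀+mₖ₊₁)/dₖ₊₁⌋:
  k=1: m=18, d=12, a=3
  k=2: m=18, d=1, a=36
d=1 and a=2a₀=36 at k=2, so the next step gives (m, d) = (18, 12) again — its k=1 value — and the period has length 2.

[18; 3, 36]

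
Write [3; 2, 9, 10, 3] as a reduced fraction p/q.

2067/595

Using pₖ = aₖpₖ₋₁ + pₖ₋₂ and qₖ = aₖqₖ₋₁ + qₖ₋₂:
  k=0: a=3, p=3, q=1
  k=1: a=2, p=7, q=2
  k=2: a=9, p=66, q=19
  k=3: a=10, p=667, q=192
  k=4: a=3, p=2067, q=595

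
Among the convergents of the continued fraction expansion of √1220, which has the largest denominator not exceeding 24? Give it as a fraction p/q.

489/14

√1220 = [34; 1, 12, 1, 68, …] (period length 4).
Convergents:
  p_0/q_0 = 34/1
  p_1/q_1 = 35/1
  p_2/q_2 = 454/13
  p_3/q_3 = 489/14
  p_4/q_4 = 33706/965
q_3 = 14 ≤ 24 < 965 = q_4, so the answer is 489/14.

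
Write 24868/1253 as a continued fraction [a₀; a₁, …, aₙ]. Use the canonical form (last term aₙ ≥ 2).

24868 = 19·1253 + 1061
1253 = 1·1061 + 192
1061 = 5·192 + 101
192 = 1·101 + 91
101 = 1·91 + 10
91 = 9·10 + 1
10 = 10·1 + 0  (stop)
So 24868/1253 = [19; 1, 5, 1, 1, 9, 10].

[19; 1, 5, 1, 1, 9, 10]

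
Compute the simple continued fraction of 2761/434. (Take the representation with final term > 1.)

[6; 2, 1, 3, 4, 9]

2761 = 6·434 + 157
434 = 2·157 + 120
157 = 1·120 + 37
120 = 3·37 + 9
37 = 4·9 + 1
9 = 9·1 + 0  (stop)
So 2761/434 = [6; 2, 1, 3, 4, 9].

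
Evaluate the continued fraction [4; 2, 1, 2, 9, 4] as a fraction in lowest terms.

Using pₖ = aₖpₖ₋₁ + pₖ₋₂ and qₖ = aₖqₖ₋₁ + qₖ₋₂:
  k=0: a=4, p=4, q=1
  k=1: a=2, p=9, q=2
  k=2: a=1, p=13, q=3
  k=3: a=2, p=35, q=8
  k=4: a=9, p=328, q=75
  k=5: a=4, p=1347, q=308

1347/308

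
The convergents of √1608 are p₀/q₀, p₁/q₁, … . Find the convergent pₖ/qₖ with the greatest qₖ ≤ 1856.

√1608 = [40; 10, 80, …] (period length 2).
Convergents:
  p_0/q_0 = 40/1
  p_1/q_1 = 401/10
  p_2/q_2 = 32120/801
  p_3/q_3 = 321601/8020
q_2 = 801 ≤ 1856 < 8020 = q_3, so the answer is 32120/801.

32120/801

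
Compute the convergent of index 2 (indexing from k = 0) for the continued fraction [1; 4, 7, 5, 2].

Using pₖ = aₖpₖ₋₁ + pₖ₋₂, qₖ = aₖqₖ₋₁ + qₖ₋₂ (with p₋₁=1, p₋₂=0, q₋₁=0, q₋₂=1):
  k=0: a=1, p=1, q=1
  k=1: a=4, p=5, q=4
  k=2: a=7, p=36, q=29

36/29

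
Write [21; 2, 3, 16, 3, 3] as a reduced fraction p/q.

Fold from the inside: start with 3/1.
  3 + 1/3 = 10/3
  16 + 3/10 = 163/10
  3 + 10/163 = 499/163
  2 + 163/499 = 1161/499
  21 + 499/1161 = 24880/1161

24880/1161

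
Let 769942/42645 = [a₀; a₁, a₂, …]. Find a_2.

3

769942 = 18·42645 + 2332   →  a_0 = 18
42645 = 18·2332 + 669   →  a_1 = 18
2332 = 3·669 + 325   →  a_2 = 3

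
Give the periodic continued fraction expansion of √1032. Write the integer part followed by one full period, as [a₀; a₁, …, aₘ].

[32; 8, 64]

a₀ = ⌊√1032⌋ = 32.
With m₀=0, d₀=1 and mₖ₊₁ = dₖaₖ − mₖ, dₖ₊₁ = (n − mₖ₊₁²)/dₖ, aₖ₊₁ = ⌊(a₀+mₖ₊₁)/dₖ₊₁⌋:
  k=1: m=32, d=8, a=8
  k=2: m=32, d=1, a=64
d=1 and a=2a₀=64 at k=2, so the next step gives (m, d) = (32, 8) again — its k=1 value — and the period has length 2.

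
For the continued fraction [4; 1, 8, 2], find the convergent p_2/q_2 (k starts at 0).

44/9

Using pₖ = aₖpₖ₋₁ + pₖ₋₂, qₖ = aₖqₖ₋₁ + qₖ₋₂ (with p₋₁=1, p₋₂=0, q₋₁=0, q₋₂=1):
  k=0: a=4, p=4, q=1
  k=1: a=1, p=5, q=1
  k=2: a=8, p=44, q=9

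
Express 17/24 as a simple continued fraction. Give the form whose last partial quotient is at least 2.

17 = 0*24 + 17
24 = 1*17 + 7
17 = 2*7 + 3
7 = 2*3 + 1
3 = 3*1 + 0  (stop)
So 17/24 = [0; 1, 2, 2, 3].

[0; 1, 2, 2, 3]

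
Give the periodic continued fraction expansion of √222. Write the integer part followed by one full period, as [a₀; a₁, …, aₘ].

[14; 1, 8, 1, 28]

a₀ = ⌊√222⌋ = 14.
With m₀=0, d₀=1 and mₖ₊₁ = dₖaₖ − mₖ, dₖ₊₁ = (n − mₖ₊₁²)/dₖ, aₖ₊₁ = ⌊(a₀+mₖ₊₁)/dₖ₊₁⌋:
  k=1: m=14, d=26, a=1
  k=2: m=12, d=3, a=8
  k=3: m=12, d=26, a=1
  k=4: m=14, d=1, a=28
d=1 and a=2a₀=28 at k=4, so the next step gives (m, d) = (14, 26) again — its k=1 value — and the period has length 4.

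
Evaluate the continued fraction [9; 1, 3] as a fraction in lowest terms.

Using pₖ = aₖpₖ₋₁ + pₖ₋₂ and qₖ = aₖqₖ₋₁ + qₖ₋₂:
  k=0: a=9, p=9, q=1
  k=1: a=1, p=10, q=1
  k=2: a=3, p=39, q=4

39/4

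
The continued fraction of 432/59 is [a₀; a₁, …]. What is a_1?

3

432 = 7·59 + 19   →  a_0 = 7
59 = 3·19 + 2   →  a_1 = 3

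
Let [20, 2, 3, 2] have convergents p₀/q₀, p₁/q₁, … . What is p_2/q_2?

Using pₖ = aₖpₖ₋₁ + pₖ₋₂, qₖ = aₖqₖ₋₁ + qₖ₋₂ (with p₋₁=1, p₋₂=0, q₋₁=0, q₋₂=1):
  k=0: a=20, p=20, q=1
  k=1: a=2, p=41, q=2
  k=2: a=3, p=143, q=7

143/7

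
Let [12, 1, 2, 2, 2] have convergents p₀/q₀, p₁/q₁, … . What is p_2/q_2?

Using pₖ = aₖpₖ₋₁ + pₖ₋₂, qₖ = aₖqₖ₋₁ + qₖ₋₂ (with p₋₁=1, p₋₂=0, q₋₁=0, q₋₂=1):
  k=0: a=12, p=12, q=1
  k=1: a=1, p=13, q=1
  k=2: a=2, p=38, q=3

38/3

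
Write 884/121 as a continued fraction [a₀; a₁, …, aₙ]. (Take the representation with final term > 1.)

[7; 3, 3, 1, 2, 3]

884 = 7·121 + 37
121 = 3·37 + 10
37 = 3·10 + 7
10 = 1·7 + 3
7 = 2·3 + 1
3 = 3·1 + 0  (stop)
So 884/121 = [7; 3, 3, 1, 2, 3].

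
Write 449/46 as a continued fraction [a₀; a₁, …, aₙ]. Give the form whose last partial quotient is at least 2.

449 = 9*46 + 35
46 = 1*35 + 11
35 = 3*11 + 2
11 = 5*2 + 1
2 = 2*1 + 0  (stop)
So 449/46 = [9; 1, 3, 5, 2].

[9; 1, 3, 5, 2]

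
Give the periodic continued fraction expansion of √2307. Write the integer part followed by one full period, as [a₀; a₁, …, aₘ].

[48; 32, 96]

a₀ = ⌊√2307⌋ = 48.
With m₀=0, d₀=1 and mₖ₊₁ = dₖaₖ − mₖ, dₖ₊₁ = (n − mₖ₊₁²)/dₖ, aₖ₊₁ = ⌊(a₀+mₖ₊₁)/dₖ₊₁⌋:
  k=1: m=48, d=3, a=32
  k=2: m=48, d=1, a=96
d=1 and a=2a₀=96 at k=2, so the next step gives (m, d) = (48, 3) again — its k=1 value — and the period has length 2.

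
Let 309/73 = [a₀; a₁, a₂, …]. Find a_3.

309 = 4·73 + 17   →  a_0 = 4
73 = 4·17 + 5   →  a_1 = 4
17 = 3·5 + 2   →  a_2 = 3
5 = 2·2 + 1   →  a_3 = 2

2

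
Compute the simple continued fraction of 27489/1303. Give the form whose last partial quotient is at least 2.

27489 = 21·1303 + 126
1303 = 10·126 + 43
126 = 2·43 + 40
43 = 1·40 + 3
40 = 13·3 + 1
3 = 3·1 + 0  (stop)
So 27489/1303 = [21; 10, 2, 1, 13, 3].

[21; 10, 2, 1, 13, 3]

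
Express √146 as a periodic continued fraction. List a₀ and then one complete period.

a₀ = ⌊√146⌋ = 12.

[12; 12, 24]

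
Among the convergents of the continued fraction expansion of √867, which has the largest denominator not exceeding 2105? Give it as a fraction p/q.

31241/1061

√867 = [29; 2, 4, 29, 4, 2, 58, …] (period length 6).
Convergents:
  p_0/q_0 = 29/1
  p_1/q_1 = 59/2
  p_2/q_2 = 265/9
  p_3/q_3 = 7744/263
  p_4/q_4 = 31241/1061
  p_5/q_5 = 70226/2385
q_4 = 1061 ≤ 2105 < 2385 = q_5, so the answer is 31241/1061.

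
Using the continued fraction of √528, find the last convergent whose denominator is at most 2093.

√528 = [22; 1, 44, …] (period length 2).
Convergents:
  p_0/q_0 = 22/1
  p_1/q_1 = 23/1
  p_2/q_2 = 1034/45
  p_3/q_3 = 1057/46
  p_4/q_4 = 47542/2069
  p_5/q_5 = 48599/2115
q_4 = 2069 ≤ 2093 < 2115 = q_5, so the answer is 47542/2069.

47542/2069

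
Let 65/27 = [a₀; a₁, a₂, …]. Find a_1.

2

65 = 2·27 + 11   →  a_0 = 2
27 = 2·11 + 5   →  a_1 = 2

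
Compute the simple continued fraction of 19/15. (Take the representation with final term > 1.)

19 = 1*15 + 4
15 = 3*4 + 3
4 = 1*3 + 1
3 = 3*1 + 0  (stop)
So 19/15 = [1; 3, 1, 3].

[1; 3, 1, 3]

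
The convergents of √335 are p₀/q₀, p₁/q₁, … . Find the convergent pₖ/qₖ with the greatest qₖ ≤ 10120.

√335 = [18; 3, 3, 3, 36, …] (period length 4).
Convergents:
  p_0/q_0 = 18/1
  p_1/q_1 = 55/3
  p_2/q_2 = 183/10
  p_3/q_3 = 604/33
  p_4/q_4 = 21927/1198
  p_5/q_5 = 66385/3627
  p_6/q_6 = 221082/12079
q_5 = 3627 ≤ 10120 < 12079 = q_6, so the answer is 66385/3627.

66385/3627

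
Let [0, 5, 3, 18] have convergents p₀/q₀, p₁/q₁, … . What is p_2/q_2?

3/16

Using pₖ = aₖpₖ₋₁ + pₖ₋₂, qₖ = aₖqₖ₋₁ + qₖ₋₂ (with p₋₁=1, p₋₂=0, q₋₁=0, q₋₂=1):
  k=0: a=0, p=0, q=1
  k=1: a=5, p=1, q=5
  k=2: a=3, p=3, q=16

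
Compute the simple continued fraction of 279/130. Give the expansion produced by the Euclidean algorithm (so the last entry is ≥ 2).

279 = 2×130 + 19
130 = 6×19 + 16
19 = 1×16 + 3
16 = 5×3 + 1
3 = 3×1 + 0  (stop)
So 279/130 = [2; 6, 1, 5, 3].

[2; 6, 1, 5, 3]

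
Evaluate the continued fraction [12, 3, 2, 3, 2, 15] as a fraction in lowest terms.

Using pₖ = aₖpₖ₋₁ + pₖ₋₂ and qₖ = aₖqₖ₋₁ + qₖ₋₂:
  k=0: a=12, p=12, q=1
  k=1: a=3, p=37, q=3
  k=2: a=2, p=86, q=7
  k=3: a=3, p=295, q=24
  k=4: a=2, p=676, q=55
  k=5: a=15, p=10435, q=849

10435/849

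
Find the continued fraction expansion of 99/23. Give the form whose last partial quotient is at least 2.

99 = 4·23 + 7
23 = 3·7 + 2
7 = 3·2 + 1
2 = 2·1 + 0  (stop)
So 99/23 = [4; 3, 3, 2].

[4; 3, 3, 2]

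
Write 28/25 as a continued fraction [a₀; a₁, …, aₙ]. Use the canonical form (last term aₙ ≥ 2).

28 = 1×25 + 3
25 = 8×3 + 1
3 = 3×1 + 0  (stop)
So 28/25 = [1; 8, 3].

[1; 8, 3]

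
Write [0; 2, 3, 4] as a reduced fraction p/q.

13/30

Fold from the inside: start with 4/1.
  3 + 1/4 = 13/4
  2 + 4/13 = 30/13
  0 + 13/30 = 13/30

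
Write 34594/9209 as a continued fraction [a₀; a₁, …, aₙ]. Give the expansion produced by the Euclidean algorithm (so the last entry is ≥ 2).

[3; 1, 3, 9, 3, 3, 3, 7]

34594 = 3·9209 + 6967
9209 = 1·6967 + 2242
6967 = 3·2242 + 241
2242 = 9·241 + 73
241 = 3·73 + 22
73 = 3·22 + 7
22 = 3·7 + 1
7 = 7·1 + 0  (stop)
So 34594/9209 = [3; 1, 3, 9, 3, 3, 3, 7].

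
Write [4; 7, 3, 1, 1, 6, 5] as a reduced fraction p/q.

Using pₖ = aₖpₖ₋₁ + pₖ₋₂ and qₖ = aₖqₖ₋₁ + qₖ₋₂:
  k=0: a=4, p=4, q=1
  k=1: a=7, p=29, q=7
  k=2: a=3, p=91, q=22
  k=3: a=1, p=120, q=29
  k=4: a=1, p=211, q=51
  k=5: a=6, p=1386, q=335
  k=6: a=5, p=7141, q=1726

7141/1726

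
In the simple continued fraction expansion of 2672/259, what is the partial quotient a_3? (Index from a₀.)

3

2672 = 10·259 + 82   →  a_0 = 10
259 = 3·82 + 13   →  a_1 = 3
82 = 6·13 + 4   →  a_2 = 6
13 = 3·4 + 1   →  a_3 = 3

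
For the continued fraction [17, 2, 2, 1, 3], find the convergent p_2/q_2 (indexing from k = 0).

87/5

Using pₖ = aₖpₖ₋₁ + pₖ₋₂, qₖ = aₖqₖ₋₁ + qₖ₋₂ (with p₋₁=1, p₋₂=0, q₋₁=0, q₋₂=1):
  k=0: a=17, p=17, q=1
  k=1: a=2, p=35, q=2
  k=2: a=2, p=87, q=5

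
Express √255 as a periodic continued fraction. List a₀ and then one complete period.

[15; 1, 30]

a₀ = ⌊√255⌋ = 15.
With m₀=0, d₀=1 and mₖ₊₁ = dₖaₖ − mₖ, dₖ₊₁ = (n − mₖ₊₁²)/dₖ, aₖ₊₁ = ⌊(a₀+mₖ₊₁)/dₖ₊₁⌋:
  k=1: m=15, d=30, a=1
  k=2: m=15, d=1, a=30
d=1 and a=2a₀=30 at k=2, so the next step gives (m, d) = (15, 30) again — its k=1 value — and the period has length 2.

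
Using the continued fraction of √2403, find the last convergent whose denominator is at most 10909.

√2403 = [49; 49, 98, …] (period length 2).
Convergents:
  p_0/q_0 = 49/1
  p_1/q_1 = 2402/49
  p_2/q_2 = 235445/4803
  p_3/q_3 = 11539207/235396
q_2 = 4803 ≤ 10909 < 235396 = q_3, so the answer is 235445/4803.

235445/4803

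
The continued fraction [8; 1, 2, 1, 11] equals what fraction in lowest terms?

Using pₖ = aₖpₖ₋₁ + pₖ₋₂ and qₖ = aₖqₖ₋₁ + qₖ₋₂:
  k=0: a=8, p=8, q=1
  k=1: a=1, p=9, q=1
  k=2: a=2, p=26, q=3
  k=3: a=1, p=35, q=4
  k=4: a=11, p=411, q=47

411/47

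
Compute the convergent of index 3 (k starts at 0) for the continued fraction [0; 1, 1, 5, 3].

Using pₖ = aₖpₖ₋₁ + pₖ₋₂, qₖ = aₖqₖ₋₁ + qₖ₋₂ (with p₋₁=1, p₋₂=0, q₋₁=0, q₋₂=1):
  k=0: a=0, p=0, q=1
  k=1: a=1, p=1, q=1
  k=2: a=1, p=1, q=2
  k=3: a=5, p=6, q=11

6/11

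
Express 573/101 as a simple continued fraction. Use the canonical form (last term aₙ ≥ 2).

[5; 1, 2, 16, 2]

573 = 5*101 + 68
101 = 1*68 + 33
68 = 2*33 + 2
33 = 16*2 + 1
2 = 2*1 + 0  (stop)
So 573/101 = [5; 1, 2, 16, 2].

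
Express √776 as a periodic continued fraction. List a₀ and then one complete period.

a₀ = ⌊√776⌋ = 27.
With m₀=0, d₀=1 and mₖ₊₁ = dₖaₖ − mₖ, dₖ₊₁ = (n − mₖ₊₁²)/dₖ, aₖ₊₁ = ⌊(a₀+mₖ₊₁)/dₖ₊₁⌋:
  k=1: m=27, d=47, a=1
  k=2: m=20, d=8, a=5
  k=3: m=20, d=47, a=1
  k=4: m=27, d=1, a=54
d=1 and a=2a₀=54 at k=4, so the next step gives (m, d) = (27, 47) again — its k=1 value — and the period has length 4.

[27; 1, 5, 1, 54]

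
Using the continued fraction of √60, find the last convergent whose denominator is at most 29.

31/4

√60 = [7; 1, 2, 1, 14, …] (period length 4).
Convergents:
  p_0/q_0 = 7/1
  p_1/q_1 = 8/1
  p_2/q_2 = 23/3
  p_3/q_3 = 31/4
  p_4/q_4 = 457/59
q_3 = 4 ≤ 29 < 59 = q_4, so the answer is 31/4.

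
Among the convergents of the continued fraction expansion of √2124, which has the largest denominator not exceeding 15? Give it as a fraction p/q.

√2124 = [46; 11, 1, 1, 22, 1, 1, 11, 92, …] (period length 8).
Convergents:
  p_0/q_0 = 46/1
  p_1/q_1 = 507/11
  p_2/q_2 = 553/12
  p_3/q_3 = 1060/23
q_2 = 12 ≤ 15 < 23 = q_3, so the answer is 553/12.

553/12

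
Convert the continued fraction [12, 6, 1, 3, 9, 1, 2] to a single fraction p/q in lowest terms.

Using pₖ = aₖpₖ₋₁ + pₖ₋₂ and qₖ = aₖqₖ₋₁ + qₖ₋₂:
  k=0: a=12, p=12, q=1
  k=1: a=6, p=73, q=6
  k=2: a=1, p=85, q=7
  k=3: a=3, p=328, q=27
  k=4: a=9, p=3037, q=250
  k=5: a=1, p=3365, q=277
  k=6: a=2, p=9767, q=804

9767/804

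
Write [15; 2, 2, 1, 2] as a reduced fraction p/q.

293/19

Fold from the inside: start with 2/1.
  1 + 1/2 = 3/2
  2 + 2/3 = 8/3
  2 + 3/8 = 19/8
  15 + 8/19 = 293/19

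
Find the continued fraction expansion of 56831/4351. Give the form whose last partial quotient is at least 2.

56831 = 13×4351 + 268
4351 = 16×268 + 63
268 = 4×63 + 16
63 = 3×16 + 15
16 = 1×15 + 1
15 = 15×1 + 0  (stop)
So 56831/4351 = [13; 16, 4, 3, 1, 15].

[13; 16, 4, 3, 1, 15]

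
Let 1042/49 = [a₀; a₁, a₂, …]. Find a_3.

1042 = 21·49 + 13   →  a_0 = 21
49 = 3·13 + 10   →  a_1 = 3
13 = 1·10 + 3   →  a_2 = 1
10 = 3·3 + 1   →  a_3 = 3

3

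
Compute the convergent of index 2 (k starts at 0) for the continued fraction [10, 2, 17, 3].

367/35

Using pₖ = aₖpₖ₋₁ + pₖ₋₂, qₖ = aₖqₖ₋₁ + qₖ₋₂ (with p₋₁=1, p₋₂=0, q₋₁=0, q₋₂=1):
  k=0: a=10, p=10, q=1
  k=1: a=2, p=21, q=2
  k=2: a=17, p=367, q=35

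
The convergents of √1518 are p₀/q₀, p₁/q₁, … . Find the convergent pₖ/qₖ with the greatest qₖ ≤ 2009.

√1518 = [38; 1, 24, 1, 76, …] (period length 4).
Convergents:
  p_0/q_0 = 38/1
  p_1/q_1 = 39/1
  p_2/q_2 = 974/25
  p_3/q_3 = 1013/26
  p_4/q_4 = 77962/2001
  p_5/q_5 = 78975/2027
q_4 = 2001 ≤ 2009 < 2027 = q_5, so the answer is 77962/2001.

77962/2001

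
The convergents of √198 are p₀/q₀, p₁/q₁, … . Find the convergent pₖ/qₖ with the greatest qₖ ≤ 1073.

5530/393

√198 = [14; 14, 28, …] (period length 2).
Convergents:
  p_0/q_0 = 14/1
  p_1/q_1 = 197/14
  p_2/q_2 = 5530/393
  p_3/q_3 = 77617/5516
q_2 = 393 ≤ 1073 < 5516 = q_3, so the answer is 5530/393.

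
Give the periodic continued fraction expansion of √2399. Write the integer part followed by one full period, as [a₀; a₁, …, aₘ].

a₀ = ⌊√2399⌋ = 48.
With m₀=0, d₀=1 and mₖ₊₁ = dₖaₖ − mₖ, dₖ₊₁ = (n − mₖ₊₁²)/dₖ, aₖ₊₁ = ⌊(a₀+mₖ₊₁)/dₖ₊₁⌋:
  k=1: m=48, d=95, a=1
  k=2: m=47, d=2, a=47
  k=3: m=47, d=95, a=1
  k=4: m=48, d=1, a=96
d=1 and a=2a₀=96 at k=4, so the next step gives (m, d) = (48, 95) again — its k=1 value — and the period has length 4.

[48; 1, 47, 1, 96]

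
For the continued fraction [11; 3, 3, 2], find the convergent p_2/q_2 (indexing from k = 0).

113/10

Using pₖ = aₖpₖ₋₁ + pₖ₋₂, qₖ = aₖqₖ₋₁ + qₖ₋₂ (with p₋₁=1, p₋₂=0, q₋₁=0, q₋₂=1):
  k=0: a=11, p=11, q=1
  k=1: a=3, p=34, q=3
  k=2: a=3, p=113, q=10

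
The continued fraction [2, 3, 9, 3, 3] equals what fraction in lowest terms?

671/289

Using pₖ = aₖpₖ₋₁ + pₖ₋₂ and qₖ = aₖqₖ₋₁ + qₖ₋₂:
  k=0: a=2, p=2, q=1
  k=1: a=3, p=7, q=3
  k=2: a=9, p=65, q=28
  k=3: a=3, p=202, q=87
  k=4: a=3, p=671, q=289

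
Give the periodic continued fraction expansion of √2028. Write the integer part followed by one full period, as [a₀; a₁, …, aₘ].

[45; 30, 90]

a₀ = ⌊√2028⌋ = 45.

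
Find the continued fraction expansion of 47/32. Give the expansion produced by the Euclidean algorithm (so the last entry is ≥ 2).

47 = 1×32 + 15
32 = 2×15 + 2
15 = 7×2 + 1
2 = 2×1 + 0  (stop)
So 47/32 = [1; 2, 7, 2].

[1; 2, 7, 2]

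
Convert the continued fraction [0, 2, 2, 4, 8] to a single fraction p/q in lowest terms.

74/181

Fold from the inside: start with 8/1.
  4 + 1/8 = 33/8
  2 + 8/33 = 74/33
  2 + 33/74 = 181/74
  0 + 74/181 = 74/181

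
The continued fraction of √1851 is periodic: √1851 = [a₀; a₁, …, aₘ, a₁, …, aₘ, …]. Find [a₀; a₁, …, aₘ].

[43; 43, 86]

a₀ = ⌊√1851⌋ = 43.
With m₀=0, d₀=1 and mₖ₊₁ = dₖaₖ − mₖ, dₖ₊₁ = (n − mₖ₊₁²)/dₖ, aₖ₊₁ = ⌊(a₀+mₖ₊₁)/dₖ₊₁⌋:
  k=1: m=43, d=2, a=43
  k=2: m=43, d=1, a=86
d=1 and a=2a₀=86 at k=2, so the next step gives (m, d) = (43, 2) again — its k=1 value — and the period has length 2.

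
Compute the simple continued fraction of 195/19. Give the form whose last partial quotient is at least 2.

[10; 3, 1, 4]

195 = 10×19 + 5
19 = 3×5 + 4
5 = 1×4 + 1
4 = 4×1 + 0  (stop)
So 195/19 = [10; 3, 1, 4].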